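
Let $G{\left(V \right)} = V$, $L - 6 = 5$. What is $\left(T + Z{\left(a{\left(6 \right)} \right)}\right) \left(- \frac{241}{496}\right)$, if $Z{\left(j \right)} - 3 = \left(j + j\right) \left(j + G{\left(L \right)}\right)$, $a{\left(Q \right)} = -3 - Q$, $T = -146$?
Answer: $\frac{43139}{496} \approx 86.974$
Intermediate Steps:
$L = 11$ ($L = 6 + 5 = 11$)
$Z{\left(j \right)} = 3 + 2 j \left(11 + j\right)$ ($Z{\left(j \right)} = 3 + \left(j + j\right) \left(j + 11\right) = 3 + 2 j \left(11 + j\right)$)
$\left(T + Z{\left(a{\left(6 \right)} \right)}\right) \left(- \frac{241}{496}\right) = \left(-146 + \left(3 + 2 \left(-3 - 6\right)^{2} + 22 \left(-3 - 6\right)\right)\right) \left(- \frac{241}{496}\right) = \left(-146 + \left(3 + 2 \left(-3 - 6\right)^{2} + 22 \left(-3 - 6\right)\right)\right) \left(\left(-241\right) \frac{1}{496}\right) = \left(-146 + \left(3 + 2 \left(-9\right)^{2} + 22 \left(-9\right)\right)\right) \left(- \frac{241}{496}\right) = \left(-146 + \left(3 + 2 \cdot 81 - 198\right)\right) \left(- \frac{241}{496}\right) = \left(-146 + \left(3 + 162 - 198\right)\right) \left(- \frac{241}{496}\right) = \left(-146 - 33\right) \left(- \frac{241}{496}\right) = \left(-179\right) \left(- \frac{241}{496}\right) = \frac{43139}{496}$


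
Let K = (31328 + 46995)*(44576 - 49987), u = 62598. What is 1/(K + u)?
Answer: -1/423743155 ≈ -2.3599e-9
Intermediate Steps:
K = -423805753 (K = 78323*(-5411) = -423805753)
1/(K + u) = 1/(-423805753 + 62598) = 1/(-423743155) = -1/423743155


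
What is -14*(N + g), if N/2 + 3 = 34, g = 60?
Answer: -1708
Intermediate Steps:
N = 62 (N = -6 + 2*34 = -6 + 68 = 62)
-14*(N + g) = -14*(62 + 60) = -14*122 = -1708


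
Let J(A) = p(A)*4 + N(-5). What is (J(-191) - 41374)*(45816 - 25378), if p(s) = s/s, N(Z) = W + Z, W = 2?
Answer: -845581374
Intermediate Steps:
N(Z) = 2 + Z
p(s) = 1
J(A) = 1 (J(A) = 1*4 + (2 - 5) = 4 - 3 = 1)
(J(-191) - 41374)*(45816 - 25378) = (1 - 41374)*(45816 - 25378) = -41373*20438 = -845581374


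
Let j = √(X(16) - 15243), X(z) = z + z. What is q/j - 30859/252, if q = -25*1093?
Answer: -30859/252 + 27325*I*√15211/15211 ≈ -122.46 + 221.55*I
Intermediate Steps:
q = -27325
X(z) = 2*z
j = I*√15211 (j = √(2*16 - 15243) = √(32 - 15243) = √(-15211) = I*√15211 ≈ 123.33*I)
q/j - 30859/252 = -27325*(-I*√15211/15211) - 30859/252 = -(-27325)*I*√15211/15211 - 30859*1/252 = 27325*I*√15211/15211 - 30859/252 = -30859/252 + 27325*I*√15211/15211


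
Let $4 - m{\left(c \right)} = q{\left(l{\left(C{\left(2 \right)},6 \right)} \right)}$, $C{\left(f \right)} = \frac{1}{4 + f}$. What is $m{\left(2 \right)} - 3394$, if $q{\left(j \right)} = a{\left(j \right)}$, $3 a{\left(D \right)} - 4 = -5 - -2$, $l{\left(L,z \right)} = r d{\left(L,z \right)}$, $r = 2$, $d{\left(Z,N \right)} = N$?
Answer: $- \frac{10171}{3} \approx -3390.3$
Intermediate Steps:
$l{\left(L,z \right)} = 2 z$
$a{\left(D \right)} = \frac{1}{3}$ ($a{\left(D \right)} = \frac{4}{3} + \frac{-5 - -2}{3} = \frac{4}{3} + \frac{-5 + 2}{3} = \frac{4}{3} + \frac{1}{3} \left(-3\right) = \frac{4}{3} - 1 = \frac{1}{3}$)
$q{\left(j \right)} = \frac{1}{3}$
$m{\left(c \right)} = \frac{11}{3}$ ($m{\left(c \right)} = 4 - \frac{1}{3} = \frac{11}{3}$)
$m{\left(2 \right)} - 3394 = \frac{11}{3} - 3394 = - \frac{10171}{3}$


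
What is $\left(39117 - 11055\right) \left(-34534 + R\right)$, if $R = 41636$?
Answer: $199296324$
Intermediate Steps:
$\left(39117 - 11055\right) \left(-34534 + R\right) = \left(39117 - 11055\right) \left(-34534 + 41636\right) = 28062 \cdot 7102 = 199296324$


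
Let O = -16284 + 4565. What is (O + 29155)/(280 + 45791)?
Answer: 5812/15357 ≈ 0.37846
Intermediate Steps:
O = -11719
(O + 29155)/(280 + 45791) = (-11719 + 29155)/(280 + 45791) = 17436/46071 = 17436*(1/46071) = 5812/15357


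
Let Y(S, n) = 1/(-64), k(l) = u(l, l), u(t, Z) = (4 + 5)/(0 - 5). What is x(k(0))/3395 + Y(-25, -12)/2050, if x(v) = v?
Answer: -47911/89084800 ≈ -0.00053781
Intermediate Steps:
u(t, Z) = -9/5 (u(t, Z) = 9/(-5) = 9*(-1/5) = -9/5)
k(l) = -9/5
Y(S, n) = -1/64
x(k(0))/3395 + Y(-25, -12)/2050 = -9/5/3395 - 1/64/2050 = -9/5*1/3395 - 1/64*1/2050 = -9/16975 - 1/131200 = -47911/89084800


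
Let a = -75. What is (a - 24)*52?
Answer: -5148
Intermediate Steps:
(a - 24)*52 = (-75 - 24)*52 = -99*52 = -5148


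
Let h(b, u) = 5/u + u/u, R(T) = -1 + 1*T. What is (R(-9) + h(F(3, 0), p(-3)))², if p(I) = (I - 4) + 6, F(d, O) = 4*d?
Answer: 196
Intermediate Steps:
p(I) = 2 + I (p(I) = (-4 + I) + 6 = 2 + I)
R(T) = -1 + T
h(b, u) = 1 + 5/u (h(b, u) = 5/u + 1 = 1 + 5/u)
(R(-9) + h(F(3, 0), p(-3)))² = ((-1 - 9) + (5 + (2 - 3))/(2 - 3))² = (-10 + (5 - 1)/(-1))² = (-10 - 1*4)² = (-10 - 4)² = (-14)² = 196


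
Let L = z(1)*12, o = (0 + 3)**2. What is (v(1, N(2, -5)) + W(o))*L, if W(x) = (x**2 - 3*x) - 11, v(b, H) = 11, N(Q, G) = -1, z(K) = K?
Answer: 648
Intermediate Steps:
o = 9 (o = 3**2 = 9)
W(x) = -11 + x**2 - 3*x
L = 12 (L = 1*12 = 12)
(v(1, N(2, -5)) + W(o))*L = (11 + (-11 + 9**2 - 3*9))*12 = (11 + (-11 + 81 - 27))*12 = (11 + 43)*12 = 54*12 = 648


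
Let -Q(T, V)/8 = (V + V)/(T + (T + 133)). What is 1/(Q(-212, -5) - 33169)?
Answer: -291/9652259 ≈ -3.0148e-5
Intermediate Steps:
Q(T, V) = -16*V/(133 + 2*T) (Q(T, V) = -8*(V + V)/(T + (T + 133)) = -8*2*V/(T + (133 + T)) = -8*2*V/(133 + 2*T) = -16*V/(133 + 2*T))
1/(Q(-212, -5) - 33169) = 1/(-16*(-5)/(133 + 2*(-212)) - 33169) = 1/(-16*(-5)/(133 - 424) - 33169) = 1/(-16*(-5)/(-291) - 33169) = 1/(-16*(-5)*(-1/291) - 33169) = 1/(-80/291 - 33169) = 1/(-9652259/291) = -291/9652259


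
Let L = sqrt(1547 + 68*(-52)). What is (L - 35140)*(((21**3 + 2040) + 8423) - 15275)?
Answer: -156337860 + 13347*I*sqrt(221) ≈ -1.5634e+8 + 1.9842e+5*I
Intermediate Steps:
L = 3*I*sqrt(221) (L = sqrt(1547 - 3536) = sqrt(-1989) = 3*I*sqrt(221) ≈ 44.598*I)
(L - 35140)*(((21**3 + 2040) + 8423) - 15275) = (3*I*sqrt(221) - 35140)*(((21**3 + 2040) + 8423) - 15275) = (-35140 + 3*I*sqrt(221))*(((9261 + 2040) + 8423) - 15275) = (-35140 + 3*I*sqrt(221))*((11301 + 8423) - 15275) = (-35140 + 3*I*sqrt(221))*(19724 - 15275) = (-35140 + 3*I*sqrt(221))*4449 = -156337860 + 13347*I*sqrt(221)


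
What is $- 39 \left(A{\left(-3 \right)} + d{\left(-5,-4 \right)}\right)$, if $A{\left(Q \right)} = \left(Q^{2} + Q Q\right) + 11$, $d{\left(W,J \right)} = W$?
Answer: $-936$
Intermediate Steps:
$A{\left(Q \right)} = 11 + 2 Q^{2}$ ($A{\left(Q \right)} = \left(Q^{2} + Q^{2}\right) + 11 = 2 Q^{2} + 11 = 11 + 2 Q^{2}$)
$- 39 \left(A{\left(-3 \right)} + d{\left(-5,-4 \right)}\right) = - 39 \left(\left(11 + 2 \left(-3\right)^{2}\right) - 5\right) = - 39 \left(\left(11 + 2 \cdot 9\right) - 5\right) = - 39 \left(\left(11 + 18\right) - 5\right) = - 39 \left(29 - 5\right) = \left(-39\right) 24 = -936$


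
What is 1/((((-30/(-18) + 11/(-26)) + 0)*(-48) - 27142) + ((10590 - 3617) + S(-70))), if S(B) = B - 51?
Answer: -13/264546 ≈ -4.9141e-5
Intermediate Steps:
S(B) = -51 + B
1/((((-30/(-18) + 11/(-26)) + 0)*(-48) - 27142) + ((10590 - 3617) + S(-70))) = 1/((((-30/(-18) + 11/(-26)) + 0)*(-48) - 27142) + ((10590 - 3617) + (-51 - 70))) = 1/((((-30*(-1/18) + 11*(-1/26)) + 0)*(-48) - 27142) + (6973 - 121)) = 1/((((5/3 - 11/26) + 0)*(-48) - 27142) + 6852) = 1/(((97/78 + 0)*(-48) - 27142) + 6852) = 1/(((97/78)*(-48) - 27142) + 6852) = 1/((-776/13 - 27142) + 6852) = 1/(-353622/13 + 6852) = 1/(-264546/13) = -13/264546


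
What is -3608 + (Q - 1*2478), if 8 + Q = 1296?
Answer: -4798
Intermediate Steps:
Q = 1288 (Q = -8 + 1296 = 1288)
-3608 + (Q - 1*2478) = -3608 + (1288 - 1*2478) = -3608 + (1288 - 2478) = -3608 - 1190 = -4798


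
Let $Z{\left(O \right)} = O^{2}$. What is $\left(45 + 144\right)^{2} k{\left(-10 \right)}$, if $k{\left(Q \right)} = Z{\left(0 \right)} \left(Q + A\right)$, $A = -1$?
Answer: $0$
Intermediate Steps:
$k{\left(Q \right)} = 0$ ($k{\left(Q \right)} = 0^{2} \left(Q - 1\right) = 0 \left(-1 + Q\right) = 0$)
$\left(45 + 144\right)^{2} k{\left(-10 \right)} = \left(45 + 144\right)^{2} \cdot 0 = 189^{2} \cdot 0 = 35721 \cdot 0 = 0$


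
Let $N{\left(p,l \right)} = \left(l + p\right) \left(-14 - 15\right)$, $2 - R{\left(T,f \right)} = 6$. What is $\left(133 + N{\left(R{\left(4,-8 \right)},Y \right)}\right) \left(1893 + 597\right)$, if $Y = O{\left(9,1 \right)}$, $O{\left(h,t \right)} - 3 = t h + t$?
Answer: $-318720$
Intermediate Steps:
$R{\left(T,f \right)} = -4$ ($R{\left(T,f \right)} = 2 - 6 = -4$)
$O{\left(h,t \right)} = 3 + t + h t$ ($O{\left(h,t \right)} = 3 + \left(t h + t\right) = 3 + \left(h t + t\right) = 3 + \left(t + h t\right) = 3 + t + h t$)
$Y = 13$ ($Y = 3 + 1 + 9 \cdot 1 = 3 + 1 + 9 = 13$)
$N{\left(p,l \right)} = - 29 l - 29 p$ ($N{\left(p,l \right)} = \left(l + p\right) \left(-29\right) = - 29 l - 29 p$)
$\left(133 + N{\left(R{\left(4,-8 \right)},Y \right)}\right) \left(1893 + 597\right) = \left(133 - 261\right) \left(1893 + 597\right) = \left(133 + \left(-377 + 116\right)\right) 2490 = \left(133 - 261\right) 2490 = \left(-128\right) 2490 = -318720$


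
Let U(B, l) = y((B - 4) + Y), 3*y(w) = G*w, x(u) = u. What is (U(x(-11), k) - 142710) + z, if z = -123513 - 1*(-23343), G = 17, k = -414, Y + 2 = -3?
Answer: -728980/3 ≈ -2.4299e+5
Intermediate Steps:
Y = -5 (Y = -2 - 3 = -5)
y(w) = 17*w/3 (y(w) = (17*w)/3 = 17*w/3)
U(B, l) = -51 + 17*B/3 (U(B, l) = 17*((B - 4) - 5)/3 = 17*((-4 + B) - 5)/3 = 17*(-9 + B)/3 = -51 + 17*B/3)
z = -100170 (z = -123513 + 23343 = -100170)
(U(x(-11), k) - 142710) + z = ((-51 + (17/3)*(-11)) - 142710) - 100170 = ((-51 - 187/3) - 142710) - 100170 = (-340/3 - 142710) - 100170 = -428470/3 - 100170 = -728980/3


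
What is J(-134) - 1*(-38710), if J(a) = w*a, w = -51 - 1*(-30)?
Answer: 41524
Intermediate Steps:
w = -21 (w = -51 + 30 = -21)
J(a) = -21*a
J(-134) - 1*(-38710) = -21*(-134) - 1*(-38710) = 2814 + 38710 = 41524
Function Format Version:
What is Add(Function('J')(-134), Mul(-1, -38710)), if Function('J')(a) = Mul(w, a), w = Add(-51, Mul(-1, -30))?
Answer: 41524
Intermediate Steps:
w = -21 (w = Add(-51, 30) = -21)
Function('J')(a) = Mul(-21, a)
Add(Function('J')(-134), Mul(-1, -38710)) = Add(Mul(-21, -134), Mul(-1, -38710)) = Add(2814, 38710) = 41524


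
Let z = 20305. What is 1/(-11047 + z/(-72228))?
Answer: -72228/797923021 ≈ -9.0520e-5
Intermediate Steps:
1/(-11047 + z/(-72228)) = 1/(-11047 + 20305/(-72228)) = 1/(-11047 + 20305*(-1/72228)) = 1/(-11047 - 20305/72228) = 1/(-797923021/72228) = -72228/797923021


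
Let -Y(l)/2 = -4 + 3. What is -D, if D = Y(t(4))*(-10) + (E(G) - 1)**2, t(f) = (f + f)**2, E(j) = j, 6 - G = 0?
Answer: -5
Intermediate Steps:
G = 6 (G = 6 - 1*0 = 6 + 0 = 6)
t(f) = 4*f**2 (t(f) = (2*f)**2 = 4*f**2)
Y(l) = 2 (Y(l) = -2*(-4 + 3) = -2*(-1) = 2)
D = 5 (D = 2*(-10) + (6 - 1)**2 = -20 + 5**2 = -20 + 25 = 5)
-D = -1*5 = -5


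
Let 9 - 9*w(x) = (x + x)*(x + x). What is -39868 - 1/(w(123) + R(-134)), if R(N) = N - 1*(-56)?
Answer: -271142267/6801 ≈ -39868.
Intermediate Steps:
R(N) = 56 + N (R(N) = N + 56 = 56 + N)
w(x) = 1 - 4*x²/9 (w(x) = 1 - (x + x)*(x + x)/9 = 1 - 2*x*2*x/9 = 1 - 4*x²/9)
-39868 - 1/(w(123) + R(-134)) = -39868 - 1/((1 - 4/9*123²) + (56 - 134)) = -39868 - 1/((1 - 4/9*15129) - 78) = -39868 - 1/((1 - 6724) - 78) = -39868 - 1/(-6723 - 78) = -39868 - 1/(-6801) = -39868 - 1*(-1/6801) = -39868 + 1/6801 = -271142267/6801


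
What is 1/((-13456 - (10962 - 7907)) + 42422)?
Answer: 1/25911 ≈ 3.8594e-5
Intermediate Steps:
1/((-13456 - (10962 - 7907)) + 42422) = 1/((-13456 - 1*3055) + 42422) = 1/((-13456 - 3055) + 42422) = 1/(-16511 + 42422) = 1/25911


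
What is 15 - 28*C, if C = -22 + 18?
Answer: 127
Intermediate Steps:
C = -4
15 - 28*C = 15 - 28*(-4) = 15 + 112 = 127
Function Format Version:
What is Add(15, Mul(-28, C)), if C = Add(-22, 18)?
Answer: 127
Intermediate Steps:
C = -4
Add(15, Mul(-28, C)) = Add(15, Mul(-28, -4)) = Add(15, 112) = 127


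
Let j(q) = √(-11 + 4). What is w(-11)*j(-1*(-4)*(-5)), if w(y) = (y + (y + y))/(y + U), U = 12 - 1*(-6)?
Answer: -33*I*√7/7 ≈ -12.473*I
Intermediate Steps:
j(q) = I*√7 (j(q) = √(-7) = I*√7)
U = 18 (U = 12 + 6 = 18)
w(y) = 3*y/(18 + y) (w(y) = (y + (y + y))/(y + 18) = (y + 2*y)/(18 + y) = (3*y)/(18 + y) = 3*y/(18 + y))
w(-11)*j(-1*(-4)*(-5)) = (3*(-11)/(18 - 11))*(I*√7) = (3*(-11)/7)*(I*√7) = (3*(-11)*(⅐))*(I*√7) = -33*I*√7/7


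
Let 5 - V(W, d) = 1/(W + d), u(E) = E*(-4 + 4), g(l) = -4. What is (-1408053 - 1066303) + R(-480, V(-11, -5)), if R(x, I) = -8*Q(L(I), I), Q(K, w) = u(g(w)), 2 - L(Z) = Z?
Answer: -2474356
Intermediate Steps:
L(Z) = 2 - Z
u(E) = 0 (u(E) = E*0 = 0)
Q(K, w) = 0
V(W, d) = 5 - 1/(W + d)
R(x, I) = 0 (R(x, I) = -8*0 = 0)
(-1408053 - 1066303) + R(-480, V(-11, -5)) = (-1408053 - 1066303) + 0 = -2474356 + 0 = -2474356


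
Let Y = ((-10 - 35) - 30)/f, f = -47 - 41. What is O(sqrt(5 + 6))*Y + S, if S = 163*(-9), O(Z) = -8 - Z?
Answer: -16212/11 - 75*sqrt(11)/88 ≈ -1476.6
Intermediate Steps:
f = -88
Y = 75/88 (Y = ((-10 - 35) - 30)/(-88) = (-45 - 30)*(-1/88) = -75*(-1/88) = 75/88 ≈ 0.85227)
S = -1467
O(sqrt(5 + 6))*Y + S = (-8 - sqrt(5 + 6))*(75/88) - 1467 = (-8 - sqrt(11))*(75/88) - 1467 = (-75/11 - 75*sqrt(11)/88) - 1467 = -16212/11 - 75*sqrt(11)/88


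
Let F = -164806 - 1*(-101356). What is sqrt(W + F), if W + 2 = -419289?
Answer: I*sqrt(482741) ≈ 694.8*I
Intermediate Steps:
F = -63450 (F = -164806 + 101356 = -63450)
W = -419291 (W = -2 - 419289 = -419291)
sqrt(W + F) = sqrt(-419291 - 63450) = sqrt(-482741) = I*sqrt(482741)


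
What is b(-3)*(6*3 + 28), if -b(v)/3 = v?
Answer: 414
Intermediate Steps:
b(v) = -3*v
b(-3)*(6*3 + 28) = (-3*(-3))*(6*3 + 28) = 9*(18 + 28) = 9*46 = 414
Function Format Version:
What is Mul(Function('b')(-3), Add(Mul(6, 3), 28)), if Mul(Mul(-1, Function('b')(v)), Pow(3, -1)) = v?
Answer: 414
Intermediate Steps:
Function('b')(v) = Mul(-3, v)
Mul(Function('b')(-3), Add(Mul(6, 3), 28)) = Mul(Mul(-3, -3), Add(Mul(6, 3), 28)) = Mul(9, Add(18, 28)) = Mul(9, 46) = 414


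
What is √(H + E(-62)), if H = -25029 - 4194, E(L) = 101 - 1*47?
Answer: 3*I*√3241 ≈ 170.79*I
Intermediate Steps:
E(L) = 54 (E(L) = 101 - 47 = 54)
H = -29223
√(H + E(-62)) = √(-29223 + 54) = √(-29169) = 3*I*√3241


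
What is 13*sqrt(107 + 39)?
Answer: 13*sqrt(146) ≈ 157.08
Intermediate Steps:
13*sqrt(107 + 39) = 13*sqrt(146)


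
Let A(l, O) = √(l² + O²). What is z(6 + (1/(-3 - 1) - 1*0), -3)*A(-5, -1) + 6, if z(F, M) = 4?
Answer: 6 + 4*√26 ≈ 26.396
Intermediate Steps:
A(l, O) = √(O² + l²)
z(6 + (1/(-3 - 1) - 1*0), -3)*A(-5, -1) + 6 = 4*√((-1)² + (-5)²) + 6 = 4*√(1 + 25) + 6 = 4*√26 + 6 = 6 + 4*√26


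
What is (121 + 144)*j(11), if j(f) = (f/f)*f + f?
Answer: 5830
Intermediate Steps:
j(f) = 2*f (j(f) = 1*f + f = f + f = 2*f)
(121 + 144)*j(11) = (121 + 144)*(2*11) = 265*22 = 5830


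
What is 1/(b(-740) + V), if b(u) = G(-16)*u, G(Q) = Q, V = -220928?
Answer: -1/209088 ≈ -4.7827e-6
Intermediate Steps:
b(u) = -16*u
1/(b(-740) + V) = 1/(-16*(-740) - 220928) = 1/(11840 - 220928) = 1/(-209088) = -1/209088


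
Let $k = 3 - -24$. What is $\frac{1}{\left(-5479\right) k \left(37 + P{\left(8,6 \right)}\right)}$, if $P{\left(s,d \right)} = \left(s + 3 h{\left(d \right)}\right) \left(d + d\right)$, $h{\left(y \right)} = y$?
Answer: $- \frac{1}{51628617} \approx -1.9369 \cdot 10^{-8}$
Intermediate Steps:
$k = 27$ ($k = 3 + 24 = 27$)
$P{\left(s,d \right)} = 2 d \left(s + 3 d\right)$ ($P{\left(s,d \right)} = \left(s + 3 d\right) \left(d + d\right) = \left(s + 3 d\right) 2 d = 2 d \left(s + 3 d\right)$)
$\frac{1}{\left(-5479\right) k \left(37 + P{\left(8,6 \right)}\right)} = \frac{1}{\left(-5479\right) 27 \left(37 + 2 \cdot 6 \left(8 + 3 \cdot 6\right)\right)} = - \frac{1}{5479 \cdot 27 \left(37 + 2 \cdot 6 \left(8 + 18\right)\right)} = - \frac{1}{5479 \cdot 27 \left(37 + 2 \cdot 6 \cdot 26\right)} = - \frac{1}{5479 \cdot 27 \left(37 + 312\right)} = - \frac{1}{5479 \cdot 27 \cdot 349} = - \frac{1}{5479 \cdot 9423} = \left(- \frac{1}{5479}\right) \frac{1}{9423} = - \frac{1}{51628617}$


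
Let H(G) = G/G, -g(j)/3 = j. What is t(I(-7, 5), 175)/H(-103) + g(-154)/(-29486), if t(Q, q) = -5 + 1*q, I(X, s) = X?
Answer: 2506079/14743 ≈ 169.98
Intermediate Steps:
g(j) = -3*j
H(G) = 1
t(Q, q) = -5 + q
t(I(-7, 5), 175)/H(-103) + g(-154)/(-29486) = (-5 + 175)/1 - 3*(-154)/(-29486) = 170*1 + 462*(-1/29486) = 170 - 231/14743 = 2506079/14743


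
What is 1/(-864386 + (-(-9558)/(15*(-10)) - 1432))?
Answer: -25/21647043 ≈ -1.1549e-6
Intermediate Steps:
1/(-864386 + (-(-9558)/(15*(-10)) - 1432)) = 1/(-864386 + (-(-9558)/(-150) - 1432)) = 1/(-864386 + (-(-9558)*(-1)/150 - 1432)) = 1/(-864386 + (-54*59/50 - 1432)) = 1/(-864386 + (-1593/25 - 1432)) = 1/(-864386 - 37393/25) = 1/(-21647043/25) = -25/21647043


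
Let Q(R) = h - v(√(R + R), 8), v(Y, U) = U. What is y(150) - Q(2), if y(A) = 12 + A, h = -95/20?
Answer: 699/4 ≈ 174.75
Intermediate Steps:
h = -19/4 (h = -95*1/20 = -19/4 ≈ -4.7500)
Q(R) = -51/4 (Q(R) = -19/4 - 1*8 = -19/4 - 8 = -51/4)
y(150) - Q(2) = (12 + 150) - 1*(-51/4) = 162 + 51/4 = 699/4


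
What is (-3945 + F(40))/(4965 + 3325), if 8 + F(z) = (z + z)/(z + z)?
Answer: -1976/4145 ≈ -0.47672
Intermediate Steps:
F(z) = -7 (F(z) = -8 + (z + z)/(z + z) = -8 + (2*z)/((2*z)) = -8 + (2*z)*(1/(2*z)) = -8 + 1 = -7)
(-3945 + F(40))/(4965 + 3325) = (-3945 - 7)/(4965 + 3325) = -3952/8290 = -3952*1/8290 = -1976/4145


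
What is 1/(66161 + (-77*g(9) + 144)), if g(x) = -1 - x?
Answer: 1/67075 ≈ 1.4909e-5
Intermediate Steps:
1/(66161 + (-77*g(9) + 144)) = 1/(66161 + (-77*(-1 - 1*9) + 144)) = 1/(66161 + (-77*(-1 - 9) + 144)) = 1/(66161 + (-77*(-10) + 144)) = 1/(66161 + (770 + 144)) = 1/(66161 + 914) = 1/67075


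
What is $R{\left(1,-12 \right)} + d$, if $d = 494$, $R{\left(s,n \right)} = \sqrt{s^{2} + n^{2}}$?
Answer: $494 + \sqrt{145} \approx 506.04$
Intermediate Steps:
$R{\left(s,n \right)} = \sqrt{n^{2} + s^{2}}$
$R{\left(1,-12 \right)} + d = \sqrt{\left(-12\right)^{2} + 1^{2}} + 494 = \sqrt{144 + 1} + 494 = \sqrt{145} + 494 = 494 + \sqrt{145}$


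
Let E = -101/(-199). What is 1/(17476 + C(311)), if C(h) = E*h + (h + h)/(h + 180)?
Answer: 97709/1723109063 ≈ 5.6705e-5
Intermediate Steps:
E = 101/199 (E = -101*(-1/199) = 101/199 ≈ 0.50754)
C(h) = 101*h/199 + 2*h/(180 + h) (C(h) = 101*h/199 + (h + h)/(h + 180) = 101*h/199 + (2*h)/(180 + h) = 101*h/199 + 2*h/(180 + h))
1/(17476 + C(311)) = 1/(17476 + (1/199)*311*(18578 + 101*311)/(180 + 311)) = 1/(17476 + (1/199)*311*(18578 + 31411)/491) = 1/(17476 + (1/199)*311*(1/491)*49989) = 1/(17476 + 15546579/97709) = 1/(1723109063/97709) = 97709/1723109063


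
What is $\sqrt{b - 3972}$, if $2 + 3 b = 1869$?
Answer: $\frac{i \sqrt{30147}}{3} \approx 57.876 i$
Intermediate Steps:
$b = \frac{1867}{3}$ ($b = - \frac{2}{3} + \frac{1}{3} \cdot 1869 = - \frac{2}{3} + 623 = \frac{1867}{3} \approx 622.33$)
$\sqrt{b - 3972} = \sqrt{\frac{1867}{3} - 3972} = \sqrt{- \frac{10049}{3}} = \frac{i \sqrt{30147}}{3}$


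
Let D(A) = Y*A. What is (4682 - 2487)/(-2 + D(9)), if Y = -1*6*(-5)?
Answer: 2195/268 ≈ 8.1903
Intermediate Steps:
Y = 30 (Y = -6*(-5) = 30)
D(A) = 30*A
(4682 - 2487)/(-2 + D(9)) = (4682 - 2487)/(-2 + 30*9) = 2195/(-2 + 270) = 2195/268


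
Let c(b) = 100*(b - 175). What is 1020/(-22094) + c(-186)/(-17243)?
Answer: 390002770/190483421 ≈ 2.0474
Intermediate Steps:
c(b) = -17500 + 100*b (c(b) = 100*(-175 + b) = -17500 + 100*b)
1020/(-22094) + c(-186)/(-17243) = 1020/(-22094) + (-17500 + 100*(-186))/(-17243) = 1020*(-1/22094) + (-17500 - 18600)*(-1/17243) = -510/11047 - 36100*(-1/17243) = -510/11047 + 36100/17243 = 390002770/190483421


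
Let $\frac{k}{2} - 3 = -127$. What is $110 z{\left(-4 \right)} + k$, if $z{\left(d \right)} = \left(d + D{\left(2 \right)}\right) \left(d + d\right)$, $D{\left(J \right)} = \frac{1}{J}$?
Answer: $2832$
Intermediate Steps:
$k = -248$ ($k = 6 + 2 \left(-127\right) = 6 - 254 = -248$)
$z{\left(d \right)} = 2 d \left(\frac{1}{2} + d\right)$ ($z{\left(d \right)} = \left(d + \frac{1}{2}\right) \left(d + d\right) = \left(d + \frac{1}{2}\right) 2 d = \left(\frac{1}{2} + d\right) 2 d = 2 d \left(\frac{1}{2} + d\right)$)
$110 z{\left(-4 \right)} + k = 110 \left(- 4 \left(1 + 2 \left(-4\right)\right)\right) - 248 = 110 \left(- 4 \left(1 - 8\right)\right) - 248 = 110 \left(\left(-4\right) \left(-7\right)\right) - 248 = 110 \cdot 28 - 248 = 3080 - 248 = 2832$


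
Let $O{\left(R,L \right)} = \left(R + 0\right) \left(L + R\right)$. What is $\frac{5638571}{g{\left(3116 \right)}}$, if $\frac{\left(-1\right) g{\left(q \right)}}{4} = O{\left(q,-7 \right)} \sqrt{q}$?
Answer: $- \frac{5638571 \sqrt{779}}{60373397408} \approx -0.0026067$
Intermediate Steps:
$O{\left(R,L \right)} = R \left(L + R\right)$
$g{\left(q \right)} = - 4 q^{\frac{3}{2}} \left(-7 + q\right)$ ($g{\left(q \right)} = - 4 q \left(-7 + q\right) \sqrt{q} = - 4 q^{\frac{3}{2}} \left(-7 + q\right)$)
$\frac{5638571}{g{\left(3116 \right)}} = \frac{5638571}{4 \cdot 3116^{\frac{3}{2}} \left(7 - 3116\right)} = \frac{5638571}{4 \cdot 6232 \sqrt{779} \left(7 - 3116\right)} = \frac{5638571}{4 \cdot 6232 \sqrt{779} \left(-3109\right)} = \frac{5638571}{\left(-77501152\right) \sqrt{779}} = 5638571 \left(- \frac{\sqrt{779}}{60373397408}\right) = - \frac{5638571 \sqrt{779}}{60373397408}$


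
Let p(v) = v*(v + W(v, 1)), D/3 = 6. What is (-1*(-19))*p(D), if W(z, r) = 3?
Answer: 7182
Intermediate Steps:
D = 18 (D = 3*6 = 18)
p(v) = v*(3 + v) (p(v) = v*(v + 3) = v*(3 + v))
(-1*(-19))*p(D) = (-1*(-19))*(18*(3 + 18)) = 19*(18*21) = 19*378 = 7182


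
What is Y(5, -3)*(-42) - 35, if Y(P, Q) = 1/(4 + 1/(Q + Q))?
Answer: -1057/23 ≈ -45.957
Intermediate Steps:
Y(P, Q) = 1/(4 + 1/(2*Q))
Y(5, -3)*(-42) - 35 = (2*(-3)/(1 + 8*(-3)))*(-42) - 35 = (2*(-3)/(1 - 24))*(-42) - 35 = (2*(-3)/(-23))*(-42) - 35 = (2*(-3)*(-1/23))*(-42) - 35 = (6/23)*(-42) - 35 = -252/23 - 35 = -1057/23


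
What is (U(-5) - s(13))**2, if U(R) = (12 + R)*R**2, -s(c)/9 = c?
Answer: 85264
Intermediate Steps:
s(c) = -9*c
U(R) = R**2*(12 + R)
(U(-5) - s(13))**2 = ((-5)**2*(12 - 5) - (-9)*13)**2 = (25*7 - 1*(-117))**2 = (175 + 117)**2 = 292**2 = 85264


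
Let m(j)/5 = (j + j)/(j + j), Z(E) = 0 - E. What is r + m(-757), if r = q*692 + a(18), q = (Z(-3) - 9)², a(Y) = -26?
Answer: 24891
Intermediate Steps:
Z(E) = -E
q = 36 (q = (-1*(-3) - 9)² = (3 - 9)² = (-6)² = 36)
m(j) = 5 (m(j) = 5*((j + j)/(j + j)) = 5*((2*j)/((2*j))) = 5*((2*j)*(1/(2*j))) = 5*1 = 5)
r = 24886 (r = 36*692 - 26 = 24912 - 26 = 24886)
r + m(-757) = 24886 + 5 = 24891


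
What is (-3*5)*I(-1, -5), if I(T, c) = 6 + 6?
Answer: -180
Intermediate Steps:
I(T, c) = 12
(-3*5)*I(-1, -5) = -3*5*12 = -15*12 = -180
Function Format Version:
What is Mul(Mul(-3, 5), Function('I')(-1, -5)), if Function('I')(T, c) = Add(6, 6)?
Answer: -180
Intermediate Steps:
Function('I')(T, c) = 12
Mul(Mul(-3, 5), Function('I')(-1, -5)) = Mul(Mul(-3, 5), 12) = Mul(-15, 12) = -180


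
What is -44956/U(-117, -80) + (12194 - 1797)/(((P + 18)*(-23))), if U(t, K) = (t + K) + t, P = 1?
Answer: 8190557/68609 ≈ 119.38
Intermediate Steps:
U(t, K) = K + 2*t (U(t, K) = (K + t) + t = K + 2*t)
-44956/U(-117, -80) + (12194 - 1797)/(((P + 18)*(-23))) = -44956/(-80 + 2*(-117)) + (12194 - 1797)/(((1 + 18)*(-23))) = -44956/(-80 - 234) + 10397/((19*(-23))) = -44956/(-314) + 10397/(-437) = -44956*(-1/314) + 10397*(-1/437) = 22478/157 - 10397/437 = 8190557/68609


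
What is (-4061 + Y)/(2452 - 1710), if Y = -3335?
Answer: -3698/371 ≈ -9.9677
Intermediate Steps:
(-4061 + Y)/(2452 - 1710) = (-4061 - 3335)/(2452 - 1710) = -7396/742 = -7396*1/742 = -3698/371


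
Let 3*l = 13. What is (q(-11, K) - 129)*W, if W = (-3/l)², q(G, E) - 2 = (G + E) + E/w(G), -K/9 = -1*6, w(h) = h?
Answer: -79218/1859 ≈ -42.613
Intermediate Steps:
K = 54 (K = -(-9)*6 = -9*(-6) = 54)
l = 13/3 (l = (⅓)*13 = 13/3 ≈ 4.3333)
q(G, E) = 2 + E + G + E/G (q(G, E) = 2 + ((G + E) + E/G) = 2 + ((E + G) + E/G) = 2 + (E + G + E/G) = 2 + E + G + E/G)
W = 81/169 (W = (-3/13/3)² = (-3*3/13)² = (-9/13)² = 81/169 ≈ 0.47929)
(q(-11, K) - 129)*W = ((2 + 54 - 11 + 54/(-11)) - 129)*(81/169) = ((2 + 54 - 11 + 54*(-1/11)) - 129)*(81/169) = ((2 + 54 - 11 - 54/11) - 129)*(81/169) = (441/11 - 129)*(81/169) = -978/11*81/169 = -79218/1859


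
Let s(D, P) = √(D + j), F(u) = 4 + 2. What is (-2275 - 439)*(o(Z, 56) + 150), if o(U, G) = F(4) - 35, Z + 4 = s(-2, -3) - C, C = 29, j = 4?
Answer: -328394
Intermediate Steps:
F(u) = 6
s(D, P) = √(4 + D) (s(D, P) = √(D + 4) = √(4 + D))
Z = -33 + √2 (Z = -4 + (√(4 - 2) - 1*29) = -4 + (√2 - 29) = -4 + (-29 + √2) = -33 + √2 ≈ -31.586)
o(U, G) = -29 (o(U, G) = 6 - 35 = -29)
(-2275 - 439)*(o(Z, 56) + 150) = (-2275 - 439)*(-29 + 150) = -2714*121 = -328394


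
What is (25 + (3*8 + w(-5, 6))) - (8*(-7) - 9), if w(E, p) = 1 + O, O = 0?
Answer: 115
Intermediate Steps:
w(E, p) = 1 (w(E, p) = 1 + 0 = 1)
(25 + (3*8 + w(-5, 6))) - (8*(-7) - 9) = (25 + (3*8 + 1)) - (8*(-7) - 9) = (25 + (24 + 1)) - (-56 - 9) = (25 + 25) - 1*(-65) = 50 + 65 = 115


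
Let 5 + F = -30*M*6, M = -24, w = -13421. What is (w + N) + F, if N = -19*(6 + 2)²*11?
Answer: -22482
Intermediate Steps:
N = -13376 (N = -19*8²*11 = -19*64*11 = -1216*11 = -13376)
F = 4315 (F = -5 - 30*(-24)*6 = -5 + 720*6 = -5 + 4320 = 4315)
(w + N) + F = (-13421 - 13376) + 4315 = -26797 + 4315 = -22482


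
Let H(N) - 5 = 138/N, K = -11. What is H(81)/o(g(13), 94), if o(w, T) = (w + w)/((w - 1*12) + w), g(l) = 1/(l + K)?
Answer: -1991/27 ≈ -73.741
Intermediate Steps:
H(N) = 5 + 138/N
g(l) = 1/(-11 + l) (g(l) = 1/(l - 11) = 1/(-11 + l))
o(w, T) = 2*w/(-12 + 2*w) (o(w, T) = (2*w)/((w - 12) + w) = (2*w)/((-12 + w) + w) = (2*w)/(-12 + 2*w) = 2*w/(-12 + 2*w))
H(81)/o(g(13), 94) = (5 + 138/81)/((1/((-11 + 13)*(-6 + 1/(-11 + 13))))) = (5 + 138*(1/81))/((1/(2*(-6 + 1/2)))) = (5 + 46/27)/((1/(2*(-6 + 1/2)))) = 181/(27*((1/(2*(-11/2))))) = 181/(27*(((1/2)*(-2/11)))) = 181/(27*(-1/11)) = (181/27)*(-11) = -1991/27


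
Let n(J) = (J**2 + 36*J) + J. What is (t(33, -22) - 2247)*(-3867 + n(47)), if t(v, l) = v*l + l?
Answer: -242595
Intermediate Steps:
t(v, l) = l + l*v (t(v, l) = l*v + l = l + l*v)
n(J) = J**2 + 37*J
(t(33, -22) - 2247)*(-3867 + n(47)) = (-22*(1 + 33) - 2247)*(-3867 + 47*(37 + 47)) = (-22*34 - 2247)*(-3867 + 47*84) = (-748 - 2247)*(-3867 + 3948) = -2995*81 = -242595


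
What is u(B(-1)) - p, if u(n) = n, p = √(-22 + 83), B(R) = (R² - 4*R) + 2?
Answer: 7 - √61 ≈ -0.81025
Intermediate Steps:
B(R) = 2 + R² - 4*R
p = √61 ≈ 7.8102
u(B(-1)) - p = (2 + (-1)² - 4*(-1)) - √61 = (2 + 1 + 4) - √61 = 7 - √61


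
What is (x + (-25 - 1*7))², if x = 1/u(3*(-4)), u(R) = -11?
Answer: 124609/121 ≈ 1029.8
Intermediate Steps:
x = -1/11 (x = 1/(-11) = -1/11 ≈ -0.090909)
(x + (-25 - 1*7))² = (-1/11 + (-25 - 1*7))² = (-1/11 + (-25 - 7))² = (-1/11 - 32)² = (-353/11)² = 124609/121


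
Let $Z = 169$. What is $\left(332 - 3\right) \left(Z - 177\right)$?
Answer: $-2632$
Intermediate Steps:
$\left(332 - 3\right) \left(Z - 177\right) = \left(332 - 3\right) \left(169 - 177\right) = 329 \left(-8\right) = -2632$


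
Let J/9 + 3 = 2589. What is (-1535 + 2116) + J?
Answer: 23855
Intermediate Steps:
J = 23274 (J = -27 + 9*2589 = -27 + 23301 = 23274)
(-1535 + 2116) + J = (-1535 + 2116) + 23274 = 581 + 23274 = 23855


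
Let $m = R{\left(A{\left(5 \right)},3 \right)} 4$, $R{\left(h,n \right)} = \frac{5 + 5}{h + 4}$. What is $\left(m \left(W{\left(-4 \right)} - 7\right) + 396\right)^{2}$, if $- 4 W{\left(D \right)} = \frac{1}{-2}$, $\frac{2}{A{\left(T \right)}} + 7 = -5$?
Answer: $\frac{55621764}{529} \approx 1.0515 \cdot 10^{5}$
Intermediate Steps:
$A{\left(T \right)} = - \frac{1}{6}$ ($A{\left(T \right)} = \frac{2}{-7 - 5} = \frac{2}{-12} = 2 \left(- \frac{1}{12}\right) = - \frac{1}{6}$)
$R{\left(h,n \right)} = \frac{10}{4 + h}$
$W{\left(D \right)} = \frac{1}{8}$ ($W{\left(D \right)} = - \frac{1}{4 \left(-2\right)} = \left(- \frac{1}{4}\right) \left(- \frac{1}{2}\right) = \frac{1}{8}$)
$m = \frac{240}{23}$ ($m = \frac{10}{4 - \frac{1}{6}} \cdot 4 = \frac{10}{\frac{23}{6}} \cdot 4 = 10 \cdot \frac{6}{23} \cdot 4 = \frac{60}{23} \cdot 4 = \frac{240}{23} \approx 10.435$)
$\left(m \left(W{\left(-4 \right)} - 7\right) + 396\right)^{2} = \left(\frac{240 \left(\frac{1}{8} - 7\right)}{23} + 396\right)^{2} = \left(\frac{240}{23} \left(- \frac{55}{8}\right) + 396\right)^{2} = \left(- \frac{1650}{23} + 396\right)^{2} = \left(\frac{7458}{23}\right)^{2} = \frac{55621764}{529}$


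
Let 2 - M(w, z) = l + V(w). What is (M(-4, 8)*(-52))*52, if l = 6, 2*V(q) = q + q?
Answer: 0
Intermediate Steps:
V(q) = q (V(q) = (q + q)/2 = (2*q)/2 = q)
M(w, z) = -4 - w (M(w, z) = 2 - (6 + w) = 2 + (-6 - w) = -4 - w)
(M(-4, 8)*(-52))*52 = ((-4 - 1*(-4))*(-52))*52 = ((-4 + 4)*(-52))*52 = (0*(-52))*52 = 0*52 = 0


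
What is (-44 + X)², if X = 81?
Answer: 1369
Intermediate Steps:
(-44 + X)² = (-44 + 81)² = 37² = 1369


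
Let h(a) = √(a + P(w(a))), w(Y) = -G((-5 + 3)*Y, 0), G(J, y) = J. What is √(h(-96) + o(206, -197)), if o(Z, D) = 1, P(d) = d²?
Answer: √(1 + 4*√2298) ≈ 13.883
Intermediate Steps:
w(Y) = 2*Y (w(Y) = -(-5 + 3)*Y = -(-2)*Y = 2*Y)
h(a) = √(a + 4*a²) (h(a) = √(a + (2*a)²) = √(a + 4*a²))
√(h(-96) + o(206, -197)) = √(√(-96*(1 + 4*(-96))) + 1) = √(√(-96*(1 - 384)) + 1) = √(√(-96*(-383)) + 1) = √(√36768 + 1) = √(4*√2298 + 1) = √(1 + 4*√2298)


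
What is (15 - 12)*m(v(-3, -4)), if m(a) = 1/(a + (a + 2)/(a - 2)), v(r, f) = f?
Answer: -9/11 ≈ -0.81818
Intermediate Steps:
m(a) = 1/(a + (2 + a)/(-2 + a))
(15 - 12)*m(v(-3, -4)) = (15 - 12)*((-2 - 4)/(2 + (-4)² - 1*(-4))) = 3*(-6/(2 + 16 + 4)) = 3*(-6/22) = 3*((1/22)*(-6)) = 3*(-3/11) = -9/11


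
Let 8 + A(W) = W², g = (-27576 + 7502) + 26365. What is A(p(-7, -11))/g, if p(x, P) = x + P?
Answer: 316/6291 ≈ 0.050231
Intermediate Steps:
g = 6291 (g = -20074 + 26365 = 6291)
p(x, P) = P + x
A(W) = -8 + W²
A(p(-7, -11))/g = (-8 + (-11 - 7)²)/6291 = (-8 + (-18)²)*(1/6291) = (-8 + 324)*(1/6291) = 316*(1/6291) = 316/6291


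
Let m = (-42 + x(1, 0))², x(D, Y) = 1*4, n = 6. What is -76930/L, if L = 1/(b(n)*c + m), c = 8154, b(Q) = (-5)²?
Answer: -15793267420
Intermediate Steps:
x(D, Y) = 4
b(Q) = 25
m = 1444 (m = (-42 + 4)² = (-38)² = 1444)
L = 1/205294 (L = 1/(25*8154 + 1444) = 1/(203850 + 1444) = 1/205294 ≈ 4.8711e-6)
-76930/L = -76930/1/205294 = -76930*205294 = -15793267420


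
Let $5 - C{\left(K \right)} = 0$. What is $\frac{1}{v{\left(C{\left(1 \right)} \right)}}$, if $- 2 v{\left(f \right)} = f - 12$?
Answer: $\frac{2}{7} \approx 0.28571$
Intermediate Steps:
$C{\left(K \right)} = 5$ ($C{\left(K \right)} = 5 - 0 = 5 + 0 = 5$)
$v{\left(f \right)} = 6 - \frac{f}{2}$ ($v{\left(f \right)} = - \frac{f - 12}{2} = - \frac{-12 + f}{2} = 6 - \frac{f}{2}$)
$\frac{1}{v{\left(C{\left(1 \right)} \right)}} = \frac{1}{6 - \frac{5}{2}} = \frac{1}{\frac{7}{2}} = \frac{2}{7}$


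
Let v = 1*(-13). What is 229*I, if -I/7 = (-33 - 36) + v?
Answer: 131446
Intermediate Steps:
v = -13
I = 574 (I = -7*((-33 - 36) - 13) = -7*(-69 - 13) = -7*(-82) = 574)
229*I = 229*574 = 131446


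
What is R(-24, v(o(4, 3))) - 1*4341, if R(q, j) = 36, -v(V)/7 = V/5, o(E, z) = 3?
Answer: -4305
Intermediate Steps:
v(V) = -7*V/5
R(-24, v(o(4, 3))) - 1*4341 = 36 - 1*4341 = 36 - 4341 = -4305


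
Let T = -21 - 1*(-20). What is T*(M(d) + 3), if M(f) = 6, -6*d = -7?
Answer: -9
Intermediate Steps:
d = 7/6 (d = -⅙*(-7) = 7/6 ≈ 1.1667)
T = -1 (T = -21 + 20 = -1)
T*(M(d) + 3) = -(6 + 3) = -1*9 = -9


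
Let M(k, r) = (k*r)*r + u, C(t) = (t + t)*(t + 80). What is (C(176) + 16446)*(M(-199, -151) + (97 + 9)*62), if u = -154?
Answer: -482812273398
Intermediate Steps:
C(t) = 2*t*(80 + t) (C(t) = (2*t)*(80 + t) = 2*t*(80 + t))
M(k, r) = -154 + k*r² (M(k, r) = (k*r)*r - 154 = k*r² - 154 = -154 + k*r²)
(C(176) + 16446)*(M(-199, -151) + (97 + 9)*62) = (2*176*(80 + 176) + 16446)*((-154 - 199*(-151)²) + (97 + 9)*62) = (2*176*256 + 16446)*((-154 - 199*22801) + 106*62) = (90112 + 16446)*((-154 - 4537399) + 6572) = 106558*(-4537553 + 6572) = 106558*(-4530981) = -482812273398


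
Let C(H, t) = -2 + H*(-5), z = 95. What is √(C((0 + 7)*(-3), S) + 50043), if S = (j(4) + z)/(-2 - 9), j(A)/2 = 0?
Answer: √50146 ≈ 223.93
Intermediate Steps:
j(A) = 0 (j(A) = 2*0 = 0)
S = -95/11 (S = (0 + 95)/(-2 - 9) = 95/(-11) = 95*(-1/11) = -95/11 ≈ -8.6364)
C(H, t) = -2 - 5*H
√(C((0 + 7)*(-3), S) + 50043) = √((-2 - 5*(0 + 7)*(-3)) + 50043) = √((-2 - 35*(-3)) + 50043) = √((-2 - 5*(-21)) + 50043) = √((-2 + 105) + 50043) = √(103 + 50043) = √50146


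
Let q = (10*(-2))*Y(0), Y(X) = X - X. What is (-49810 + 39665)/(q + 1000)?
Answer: -2029/200 ≈ -10.145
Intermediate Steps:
Y(X) = 0
q = 0 (q = (10*(-2))*0 = -20*0 = 0)
(-49810 + 39665)/(q + 1000) = (-49810 + 39665)/(0 + 1000) = -10145/1000 = -10145*1/1000 = -2029/200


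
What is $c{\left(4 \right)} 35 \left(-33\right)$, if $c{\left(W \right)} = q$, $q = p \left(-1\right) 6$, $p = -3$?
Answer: $-20790$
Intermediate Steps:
$q = 18$ ($q = \left(-3\right) \left(-1\right) 6 = 3 \cdot 6 = 18$)
$c{\left(W \right)} = 18$
$c{\left(4 \right)} 35 \left(-33\right) = 18 \cdot 35 \left(-33\right) = 630 \left(-33\right) = -20790$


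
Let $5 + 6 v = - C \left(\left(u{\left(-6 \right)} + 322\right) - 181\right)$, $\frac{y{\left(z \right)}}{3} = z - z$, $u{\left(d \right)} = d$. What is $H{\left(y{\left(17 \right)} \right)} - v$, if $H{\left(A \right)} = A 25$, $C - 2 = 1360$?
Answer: $\frac{183875}{6} \approx 30646.0$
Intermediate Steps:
$C = 1362$ ($C = 2 + 1360 = 1362$)
$y{\left(z \right)} = 0$ ($y{\left(z \right)} = 3 \left(z - z\right) = 3 \cdot 0 = 0$)
$H{\left(A \right)} = 25 A$
$v = - \frac{183875}{6}$ ($v = - \frac{5}{6} + \frac{\left(-1\right) 1362 \left(\left(-6 + 322\right) - 181\right)}{6} = - \frac{5}{6} + \frac{\left(-1\right) 1362 \left(316 - 181\right)}{6} = - \frac{5}{6} + \frac{\left(-1\right) 1362 \cdot 135}{6} = - \frac{5}{6} + \frac{\left(-1\right) 183870}{6} = - \frac{5}{6} + \frac{1}{6} \left(-183870\right) = - \frac{5}{6} - 30645 = - \frac{183875}{6} \approx -30646.0$)
$H{\left(y{\left(17 \right)} \right)} - v = 25 \cdot 0 - - \frac{183875}{6} = 0 + \frac{183875}{6} = \frac{183875}{6}$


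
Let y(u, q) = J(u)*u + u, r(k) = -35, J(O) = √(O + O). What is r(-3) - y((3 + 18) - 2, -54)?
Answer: -54 - 19*√38 ≈ -171.12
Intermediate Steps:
J(O) = √2*√O (J(O) = √(2*O) = √2*√O)
y(u, q) = u + √2*u^(3/2) (y(u, q) = (√2*√u)*u + u = √2*u^(3/2) + u = u + √2*u^(3/2))
r(-3) - y((3 + 18) - 2, -54) = -35 - (((3 + 18) - 2) + √2*((3 + 18) - 2)^(3/2)) = -35 - ((21 - 2) + √2*(21 - 2)^(3/2)) = -35 - (19 + √2*19^(3/2)) = -35 - (19 + √2*(19*√19)) = -35 - (19 + 19*√38) = -35 + (-19 - 19*√38) = -54 - 19*√38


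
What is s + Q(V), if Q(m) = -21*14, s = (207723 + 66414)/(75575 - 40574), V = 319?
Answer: -3338719/11667 ≈ -286.17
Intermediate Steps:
s = 91379/11667 (s = 274137/35001 = 274137*(1/35001) = 91379/11667 ≈ 7.8323)
Q(m) = -294
s + Q(V) = 91379/11667 - 294 = -3338719/11667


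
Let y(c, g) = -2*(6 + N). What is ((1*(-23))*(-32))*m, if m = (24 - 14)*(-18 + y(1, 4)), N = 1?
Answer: -235520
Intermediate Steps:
y(c, g) = -14 (y(c, g) = -2*(6 + 1) = -2*7 = -14)
m = -320 (m = (24 - 14)*(-18 - 14) = 10*(-32) = -320)
((1*(-23))*(-32))*m = ((1*(-23))*(-32))*(-320) = -23*(-32)*(-320) = 736*(-320) = -235520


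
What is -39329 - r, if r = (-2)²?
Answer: -39333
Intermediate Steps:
r = 4
-39329 - r = -39329 - 1*4 = -39329 - 4 = -39333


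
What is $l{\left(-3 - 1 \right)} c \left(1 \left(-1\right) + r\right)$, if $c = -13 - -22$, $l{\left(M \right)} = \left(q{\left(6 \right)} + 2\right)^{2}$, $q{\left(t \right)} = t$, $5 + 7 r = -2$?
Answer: $-1152$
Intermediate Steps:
$r = -1$ ($r = - \frac{5}{7} + \frac{1}{7} \left(-2\right) = - \frac{5}{7} - \frac{2}{7} = -1$)
$l{\left(M \right)} = 64$ ($l{\left(M \right)} = \left(6 + 2\right)^{2} = 8^{2} = 64$)
$c = 9$ ($c = -13 + 22 = 9$)
$l{\left(-3 - 1 \right)} c \left(1 \left(-1\right) + r\right) = 64 \cdot 9 \left(1 \left(-1\right) - 1\right) = 576 \left(-1 - 1\right) = 576 \left(-2\right) = -1152$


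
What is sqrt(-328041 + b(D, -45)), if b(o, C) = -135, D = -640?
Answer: 12*I*sqrt(2279) ≈ 572.87*I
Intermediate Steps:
sqrt(-328041 + b(D, -45)) = sqrt(-328041 - 135) = sqrt(-328176) = 12*I*sqrt(2279)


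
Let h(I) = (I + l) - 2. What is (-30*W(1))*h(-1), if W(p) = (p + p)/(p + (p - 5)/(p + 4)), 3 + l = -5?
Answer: 3300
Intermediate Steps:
l = -8 (l = -3 - 5 = -8)
h(I) = -10 + I (h(I) = (I - 8) - 2 = (-8 + I) - 2 = -10 + I)
W(p) = 2*p/(p + (-5 + p)/(4 + p)) (W(p) = (2*p)/(p + (-5 + p)/(4 + p)) = 2*p/(p + (-5 + p)/(4 + p)))
(-30*W(1))*h(-1) = (-60*(4 + 1)/(-5 + 1² + 5*1))*(-10 - 1) = -60*5/(-5 + 1 + 5)*(-11) = -60*5/1*(-11) = -60*5*(-11) = -30*10*(-11) = -300*(-11) = 3300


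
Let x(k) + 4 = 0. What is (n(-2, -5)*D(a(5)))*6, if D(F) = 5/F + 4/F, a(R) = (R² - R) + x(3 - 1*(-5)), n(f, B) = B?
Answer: -135/8 ≈ -16.875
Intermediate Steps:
x(k) = -4 (x(k) = -4 + 0 = -4)
a(R) = -4 + R² - R (a(R) = (R² - R) - 4 = -4 + R² - R)
D(F) = 9/F
(n(-2, -5)*D(a(5)))*6 = -45/(-4 + 5² - 1*5)*6 = -45/(-4 + 25 - 5)*6 = -45/16*6 = -135/8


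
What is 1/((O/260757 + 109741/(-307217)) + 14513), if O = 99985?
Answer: 80108983269/1162623775540805 ≈ 6.8904e-5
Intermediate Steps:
1/((O/260757 + 109741/(-307217)) + 14513) = 1/((99985/260757 + 109741/(-307217)) + 14513) = 1/((99985*(1/260757) + 109741*(-1/307217)) + 14513) = 1/((99985/260757 - 109741/307217) + 14513) = 1/(2101357808/80108983269 + 14513) = 1/(1162623775540805/80108983269) = 80108983269/1162623775540805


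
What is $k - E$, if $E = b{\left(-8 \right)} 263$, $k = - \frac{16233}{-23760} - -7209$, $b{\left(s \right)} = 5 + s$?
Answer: $\frac{63349571}{7920} \approx 7998.7$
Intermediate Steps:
$k = \frac{57100691}{7920}$ ($k = \left(-16233\right) \left(- \frac{1}{23760}\right) + 7209 = \frac{5411}{7920} + 7209 = \frac{57100691}{7920} \approx 7209.7$)
$E = -789$ ($E = \left(5 - 8\right) 263 = \left(-3\right) 263 = -789$)
$k - E = \frac{57100691}{7920} - -789 = \frac{57100691}{7920} + 789 = \frac{63349571}{7920}$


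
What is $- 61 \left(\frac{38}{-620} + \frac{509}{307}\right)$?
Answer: $- \frac{9269377}{95170} \approx -97.398$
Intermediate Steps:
$- 61 \left(\frac{38}{-620} + \frac{509}{307}\right) = - 61 \left(38 \left(- \frac{1}{620}\right) + 509 \cdot \frac{1}{307}\right) = - 61 \left(- \frac{19}{310} + \frac{509}{307}\right) = \left(-61\right) \frac{151957}{95170} = - \frac{9269377}{95170}$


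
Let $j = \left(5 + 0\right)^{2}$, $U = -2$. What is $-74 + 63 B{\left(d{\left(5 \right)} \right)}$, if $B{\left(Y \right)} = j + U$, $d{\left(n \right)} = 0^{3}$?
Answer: $1375$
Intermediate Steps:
$j = 25$ ($j = 5^{2} = 25$)
$d{\left(n \right)} = 0$
$B{\left(Y \right)} = 23$ ($B{\left(Y \right)} = 25 - 2 = 23$)
$-74 + 63 B{\left(d{\left(5 \right)} \right)} = -74 + 63 \cdot 23 = -74 + 1449 = 1375$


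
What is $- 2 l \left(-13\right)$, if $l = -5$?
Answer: $-130$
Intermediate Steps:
$- 2 l \left(-13\right) = \left(-2\right) \left(-5\right) \left(-13\right) = 10 \left(-13\right) = -130$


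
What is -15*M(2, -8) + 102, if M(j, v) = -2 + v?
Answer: 252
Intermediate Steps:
-15*M(2, -8) + 102 = -15*(-2 - 8) + 102 = -15*(-10) + 102 = 150 + 102 = 252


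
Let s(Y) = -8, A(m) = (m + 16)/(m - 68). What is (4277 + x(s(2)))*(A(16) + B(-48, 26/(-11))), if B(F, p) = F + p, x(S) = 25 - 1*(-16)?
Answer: -31478220/143 ≈ -2.2013e+5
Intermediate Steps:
A(m) = (16 + m)/(-68 + m)
x(S) = 41 (x(S) = 25 + 16 = 41)
(4277 + x(s(2)))*(A(16) + B(-48, 26/(-11))) = (4277 + 41)*((16 + 16)/(-68 + 16) + (-48 + 26/(-11))) = 4318*(32/(-52) + (-48 + 26*(-1/11))) = 4318*(-1/52*32 + (-48 - 26/11)) = 4318*(-8/13 - 554/11) = 4318*(-7290/143) = -31478220/143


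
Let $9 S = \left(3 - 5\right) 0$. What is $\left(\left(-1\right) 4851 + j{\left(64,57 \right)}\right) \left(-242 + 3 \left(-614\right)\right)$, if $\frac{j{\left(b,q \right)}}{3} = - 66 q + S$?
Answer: $33629508$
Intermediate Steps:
$S = 0$ ($S = \frac{\left(3 - 5\right) 0}{9} = \frac{\left(-2\right) 0}{9} = \frac{1}{9} \cdot 0 = 0$)
$j{\left(b,q \right)} = - 198 q$ ($j{\left(b,q \right)} = 3 \left(- 66 q + 0\right) = 3 \left(- 66 q\right) = - 198 q$)
$\left(\left(-1\right) 4851 + j{\left(64,57 \right)}\right) \left(-242 + 3 \left(-614\right)\right) = \left(\left(-1\right) 4851 - 11286\right) \left(-242 + 3 \left(-614\right)\right) = \left(-4851 - 11286\right) \left(-242 - 1842\right) = \left(-16137\right) \left(-2084\right) = 33629508$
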